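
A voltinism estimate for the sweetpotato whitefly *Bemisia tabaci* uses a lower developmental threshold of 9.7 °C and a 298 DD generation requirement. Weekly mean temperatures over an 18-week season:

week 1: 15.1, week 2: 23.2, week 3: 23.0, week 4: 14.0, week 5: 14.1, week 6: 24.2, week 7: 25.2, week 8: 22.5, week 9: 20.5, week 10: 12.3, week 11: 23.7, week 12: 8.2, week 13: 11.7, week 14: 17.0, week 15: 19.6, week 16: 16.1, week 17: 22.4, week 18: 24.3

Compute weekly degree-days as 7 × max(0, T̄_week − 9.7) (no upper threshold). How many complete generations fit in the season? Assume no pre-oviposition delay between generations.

Weekly DD (7 × max(0, T̄ − 9.7)): 37.8, 94.5, 93.1, 30.1, 30.8, 101.5, 108.5, 89.6, 75.6, 18.2, 98.0, 0.0, 14.0, 51.1, 69.3, 44.8, 88.9, 102.2.
Season total = 1148.0 DD.
Complete generations = ⌊1148.0 / 298⌋ = 3.

3 generations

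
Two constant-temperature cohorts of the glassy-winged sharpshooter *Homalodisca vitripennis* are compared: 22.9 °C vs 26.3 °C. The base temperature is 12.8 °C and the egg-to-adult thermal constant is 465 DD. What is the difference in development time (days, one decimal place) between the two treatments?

At 22.9 °C: 465 / (22.9 − 12.8) = 465 / 10.1 = 46.040 d.
At 26.3 °C: 465 / (26.3 − 12.8) = 465 / 13.5 = 34.444 d.
Difference = |46.040 − 34.444| = 11.595 ≈ 11.6 days.

11.6 days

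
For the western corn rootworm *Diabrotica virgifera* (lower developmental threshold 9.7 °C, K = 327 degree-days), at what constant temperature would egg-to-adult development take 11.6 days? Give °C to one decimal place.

37.9 °C

Required daily accumulation = 327 / 11.6 = 28.190 DD/day.
T = T_base + 28.190 = 9.7 + 28.190 = 37.890 ≈ 37.9 °C.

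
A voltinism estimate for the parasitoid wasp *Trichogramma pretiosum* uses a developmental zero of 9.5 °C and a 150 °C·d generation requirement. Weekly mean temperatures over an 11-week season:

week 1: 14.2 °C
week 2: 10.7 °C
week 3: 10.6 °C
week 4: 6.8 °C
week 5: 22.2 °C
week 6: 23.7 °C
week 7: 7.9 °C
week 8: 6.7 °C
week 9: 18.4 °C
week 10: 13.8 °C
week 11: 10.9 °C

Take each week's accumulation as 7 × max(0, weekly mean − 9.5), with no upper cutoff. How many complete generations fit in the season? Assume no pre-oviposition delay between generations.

Weekly DD (7 × max(0, T̄ − 9.5)): 32.9, 8.4, 7.7, 0.0, 88.9, 99.4, 0.0, 0.0, 62.3, 30.1, 9.8.
Season total = 339.5 DD.
Complete generations = ⌊339.5 / 150⌋ = 2.

2 generations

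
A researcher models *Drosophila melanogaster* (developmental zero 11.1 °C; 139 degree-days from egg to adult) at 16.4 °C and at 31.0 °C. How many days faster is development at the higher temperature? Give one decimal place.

19.2 days

At 16.4 °C: 139 / (16.4 − 11.1) = 139 / 5.3 = 26.226 d.
At 31.0 °C: 139 / (31.0 − 11.1) = 139 / 19.9 = 6.985 d.
Difference = |26.226 − 6.985| = 19.241 ≈ 19.2 days.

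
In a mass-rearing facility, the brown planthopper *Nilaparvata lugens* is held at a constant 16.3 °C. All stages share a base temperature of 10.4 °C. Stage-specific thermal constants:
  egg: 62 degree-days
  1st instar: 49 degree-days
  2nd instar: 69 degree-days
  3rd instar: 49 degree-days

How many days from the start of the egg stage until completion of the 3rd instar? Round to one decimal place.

Daily accumulation at 16.3 °C = 16.3 − 10.4 = 5.9 DD/day.
Total K = 62 + 49 + 69 + 49 = 229 DD.
Total duration = 229 / 5.9 = 38.814 ≈ 38.8 days.

38.8 days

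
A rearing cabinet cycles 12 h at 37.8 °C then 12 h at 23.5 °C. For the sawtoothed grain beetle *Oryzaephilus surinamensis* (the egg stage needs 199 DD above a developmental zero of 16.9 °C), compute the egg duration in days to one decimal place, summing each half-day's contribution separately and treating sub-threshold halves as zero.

14.5 days

Day half: max(0, 37.8 − 16.9) × 0.5 = 20.9 × 0.5 = 10.45 DD.
Night half: max(0, 23.5 − 16.9) × 0.5 = 6.6 × 0.5 = 3.30 DD.
Per 24 h: 13.75 DD/day.
Duration = 199 / 13.75 = 14.473 ≈ 14.5 days.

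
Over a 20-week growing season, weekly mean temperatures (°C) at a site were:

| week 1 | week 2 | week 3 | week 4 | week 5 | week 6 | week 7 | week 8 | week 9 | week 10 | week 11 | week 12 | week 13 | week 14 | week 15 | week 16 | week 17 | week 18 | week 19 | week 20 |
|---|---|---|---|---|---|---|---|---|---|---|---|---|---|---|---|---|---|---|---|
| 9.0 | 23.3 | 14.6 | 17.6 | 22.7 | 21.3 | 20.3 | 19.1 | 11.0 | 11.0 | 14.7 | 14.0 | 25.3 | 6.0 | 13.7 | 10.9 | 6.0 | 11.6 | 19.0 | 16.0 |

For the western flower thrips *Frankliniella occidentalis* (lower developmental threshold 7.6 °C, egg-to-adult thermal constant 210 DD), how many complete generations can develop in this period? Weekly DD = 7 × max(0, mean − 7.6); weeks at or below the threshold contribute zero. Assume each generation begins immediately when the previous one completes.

5 generations

Weekly DD (7 × max(0, T̄ − 7.6)): 9.8, 109.9, 49.0, 70.0, 105.7, 95.9, 88.9, 80.5, 23.8, 23.8, 49.7, 44.8, 123.9, 0.0, 42.7, 23.1, 0.0, 28.0, 79.8, 58.8.
Season total = 1108.1 DD.
Complete generations = ⌊1108.1 / 210⌋ = 5.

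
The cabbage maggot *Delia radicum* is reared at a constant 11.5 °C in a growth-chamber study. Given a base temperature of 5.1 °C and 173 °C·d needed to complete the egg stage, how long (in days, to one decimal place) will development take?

27.0 days

Daily accumulation = 11.5 − 5.1 = 6.4 DD/day.
Duration = 173 / 6.4 = 27.031 ≈ 27.0 days.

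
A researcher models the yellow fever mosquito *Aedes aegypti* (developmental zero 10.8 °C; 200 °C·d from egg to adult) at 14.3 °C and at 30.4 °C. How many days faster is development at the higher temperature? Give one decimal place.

46.9 days

At 14.3 °C: 200 / (14.3 − 10.8) = 200 / 3.5 = 57.143 d.
At 30.4 °C: 200 / (30.4 − 10.8) = 200 / 19.6 = 10.204 d.
Difference = |57.143 − 10.204| = 46.939 ≈ 46.9 days.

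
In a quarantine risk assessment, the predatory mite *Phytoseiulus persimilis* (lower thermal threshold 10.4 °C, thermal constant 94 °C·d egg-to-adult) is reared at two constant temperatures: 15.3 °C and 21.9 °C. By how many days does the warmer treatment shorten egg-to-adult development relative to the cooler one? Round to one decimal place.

11.0 days

At 15.3 °C: 94 / (15.3 − 10.4) = 94 / 4.9 = 19.184 d.
At 21.9 °C: 94 / (21.9 − 10.4) = 94 / 11.5 = 8.174 d.
Difference = |19.184 − 8.174| = 11.010 ≈ 11.0 days.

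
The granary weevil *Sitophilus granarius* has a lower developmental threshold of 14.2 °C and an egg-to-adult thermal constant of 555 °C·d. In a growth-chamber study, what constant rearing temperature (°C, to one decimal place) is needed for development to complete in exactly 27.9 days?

34.1 °C

Required daily accumulation = 555 / 27.9 = 19.892 DD/day.
T = T_base + 19.892 = 14.2 + 19.892 = 34.092 ≈ 34.1 °C.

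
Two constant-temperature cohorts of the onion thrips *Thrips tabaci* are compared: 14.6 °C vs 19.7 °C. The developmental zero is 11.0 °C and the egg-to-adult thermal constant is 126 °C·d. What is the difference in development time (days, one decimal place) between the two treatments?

At 14.6 °C: 126 / (14.6 − 11.0) = 126 / 3.6 = 35.000 d.
At 19.7 °C: 126 / (19.7 − 11.0) = 126 / 8.7 = 14.483 d.
Difference = |35.000 − 14.483| = 20.517 ≈ 20.5 days.

20.5 days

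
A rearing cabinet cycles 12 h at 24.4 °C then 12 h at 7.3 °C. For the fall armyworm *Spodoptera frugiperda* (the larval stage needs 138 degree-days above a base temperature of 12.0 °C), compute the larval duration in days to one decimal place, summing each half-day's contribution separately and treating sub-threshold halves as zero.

22.3 days

Day half: max(0, 24.4 − 12.0) × 0.5 = 12.4 × 0.5 = 6.20 DD.
Night half: max(0, 7.3 − 12.0) × 0.5 = 0.0 × 0.5 = 0.00 DD.
Per 24 h: 6.20 DD/day.
Duration = 138 / 6.20 = 22.258 ≈ 22.3 days.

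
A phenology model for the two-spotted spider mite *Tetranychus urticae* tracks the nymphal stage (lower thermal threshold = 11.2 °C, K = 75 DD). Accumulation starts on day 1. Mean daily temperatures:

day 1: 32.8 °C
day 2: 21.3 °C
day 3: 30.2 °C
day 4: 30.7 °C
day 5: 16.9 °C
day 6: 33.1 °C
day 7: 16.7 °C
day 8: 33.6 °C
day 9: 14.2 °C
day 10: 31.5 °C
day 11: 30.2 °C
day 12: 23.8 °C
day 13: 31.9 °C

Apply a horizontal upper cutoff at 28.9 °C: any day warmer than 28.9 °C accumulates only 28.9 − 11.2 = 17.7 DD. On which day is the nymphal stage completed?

day 6

Daily DD above 11.2 °C (capped at 17.7): 17.7, 10.1, 17.7, 17.7, 5.7, 17.7, 5.5, 17.7, 3.0, 17.7, 17.7, 12.6, 17.7.
Cumulative: 17.7, 27.8, 45.5, 63.2, 68.9, 86.6, 92.1, 109.8, 112.8, 130.5, 148.2, 160.8, 178.5.
The total first reaches 75 DD on day 6.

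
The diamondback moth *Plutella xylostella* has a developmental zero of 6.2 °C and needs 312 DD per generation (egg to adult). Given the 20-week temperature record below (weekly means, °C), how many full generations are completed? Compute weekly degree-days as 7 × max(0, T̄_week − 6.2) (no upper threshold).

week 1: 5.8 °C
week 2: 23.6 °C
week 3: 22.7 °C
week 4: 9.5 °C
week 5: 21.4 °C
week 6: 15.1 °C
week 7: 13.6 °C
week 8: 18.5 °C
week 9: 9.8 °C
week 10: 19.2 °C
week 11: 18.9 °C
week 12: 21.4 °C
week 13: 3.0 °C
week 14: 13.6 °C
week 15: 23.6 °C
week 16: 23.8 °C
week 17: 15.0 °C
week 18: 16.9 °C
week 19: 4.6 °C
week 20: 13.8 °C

4 generations

Weekly DD (7 × max(0, T̄ − 6.2)): 0.0, 121.8, 115.5, 23.1, 106.4, 62.3, 51.8, 86.1, 25.2, 91.0, 88.9, 106.4, 0.0, 51.8, 121.8, 123.2, 61.6, 74.9, 0.0, 53.2.
Season total = 1365.0 DD.
Complete generations = ⌊1365.0 / 312⌋ = 4.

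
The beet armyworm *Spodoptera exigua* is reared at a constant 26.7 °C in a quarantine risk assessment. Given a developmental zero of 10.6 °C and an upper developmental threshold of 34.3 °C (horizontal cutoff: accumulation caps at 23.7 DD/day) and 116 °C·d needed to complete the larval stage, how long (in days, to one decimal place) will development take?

Daily accumulation = 26.7 − 10.6 = 16.1 DD/day.
Duration = 116 / 16.1 = 7.205 ≈ 7.2 days.

7.2 days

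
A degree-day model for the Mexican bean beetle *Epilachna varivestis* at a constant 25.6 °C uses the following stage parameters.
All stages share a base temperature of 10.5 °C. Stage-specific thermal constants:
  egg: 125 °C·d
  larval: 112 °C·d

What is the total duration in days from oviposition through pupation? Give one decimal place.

Daily accumulation at 25.6 °C = 25.6 − 10.5 = 15.1 DD/day.
Total K = 125 + 112 = 237 DD.
Total duration = 237 / 15.1 = 15.695 ≈ 15.7 days.

15.7 days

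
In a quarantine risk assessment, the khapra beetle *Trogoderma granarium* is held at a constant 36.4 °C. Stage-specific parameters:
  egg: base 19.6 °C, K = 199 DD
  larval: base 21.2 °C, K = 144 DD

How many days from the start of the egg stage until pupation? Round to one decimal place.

egg: 199 / (36.4 − 19.6) = 199 / 16.8 = 11.845 d.
larval: 144 / (36.4 − 21.2) = 144 / 15.2 = 9.474 d.
Sum = 21.319 ≈ 21.3 days.

21.3 days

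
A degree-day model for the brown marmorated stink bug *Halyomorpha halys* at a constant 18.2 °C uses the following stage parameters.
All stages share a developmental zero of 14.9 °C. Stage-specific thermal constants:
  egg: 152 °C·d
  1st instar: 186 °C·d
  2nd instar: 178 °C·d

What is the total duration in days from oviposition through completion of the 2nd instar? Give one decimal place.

156.4 days

Daily accumulation at 18.2 °C = 18.2 − 14.9 = 3.3 DD/day.
Total K = 152 + 186 + 178 = 516 DD.
Total duration = 516 / 3.3 = 156.364 ≈ 156.4 days.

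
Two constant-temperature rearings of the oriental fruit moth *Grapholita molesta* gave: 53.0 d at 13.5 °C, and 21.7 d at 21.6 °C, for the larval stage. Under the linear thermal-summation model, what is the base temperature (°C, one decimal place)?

7.9 °C

Under the model K = D·(T − T_b), so D₁·(T₁ − T_b) = D₂·(T₂ − T_b).
53.0·(13.5 − T_b) = 21.7·(21.6 − T_b)
T_b = (53.0·13.5 − 21.7·21.6) / (53.0 − 21.7) = 246.78 / 31.3 = 7.884 °C ≈ 7.9 °C.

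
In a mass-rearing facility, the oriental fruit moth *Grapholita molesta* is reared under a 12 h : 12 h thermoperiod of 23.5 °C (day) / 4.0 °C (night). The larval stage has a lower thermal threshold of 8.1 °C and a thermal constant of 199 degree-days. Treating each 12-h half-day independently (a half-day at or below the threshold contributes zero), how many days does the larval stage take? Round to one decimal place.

25.8 days

Day half: max(0, 23.5 − 8.1) × 0.5 = 15.4 × 0.5 = 7.70 DD.
Night half: max(0, 4.0 − 8.1) × 0.5 = 0.0 × 0.5 = 0.00 DD.
Per 24 h: 7.70 DD/day.
Duration = 199 / 7.70 = 25.844 ≈ 25.8 days.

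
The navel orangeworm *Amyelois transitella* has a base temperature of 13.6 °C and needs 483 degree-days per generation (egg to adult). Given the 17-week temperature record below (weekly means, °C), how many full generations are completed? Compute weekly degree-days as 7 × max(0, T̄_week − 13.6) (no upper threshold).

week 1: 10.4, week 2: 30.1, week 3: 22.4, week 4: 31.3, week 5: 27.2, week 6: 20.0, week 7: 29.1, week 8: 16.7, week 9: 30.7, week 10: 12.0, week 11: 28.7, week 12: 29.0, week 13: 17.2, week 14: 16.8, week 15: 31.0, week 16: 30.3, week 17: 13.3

Weekly DD (7 × max(0, T̄ − 13.6)): 0.0, 115.5, 61.6, 123.9, 95.2, 44.8, 108.5, 21.7, 119.7, 0.0, 105.7, 107.8, 25.2, 22.4, 121.8, 116.9, 0.0.
Season total = 1190.7 DD.
Complete generations = ⌊1190.7 / 483⌋ = 2.

2 generations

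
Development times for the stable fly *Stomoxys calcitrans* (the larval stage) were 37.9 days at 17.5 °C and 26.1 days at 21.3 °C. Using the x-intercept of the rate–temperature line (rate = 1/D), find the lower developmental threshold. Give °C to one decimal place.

9.1 °C

Linear rate model ⇒ the product D·(T − T_b) is constant across temperatures.
37.9·(17.5 − T_b) = 26.1·(21.3 − T_b)
T_b = (37.9·17.5 − 26.1·21.3) / (37.9 − 26.1) = 107.32 / 11.8 = 9.095 °C ≈ 9.1 °C.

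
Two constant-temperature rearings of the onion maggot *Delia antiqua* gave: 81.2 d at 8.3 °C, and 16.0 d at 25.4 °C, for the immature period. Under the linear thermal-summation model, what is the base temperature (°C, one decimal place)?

Equal thermal constants: D₁(T₁ − T_b) = D₂(T₂ − T_b).
81.2·(8.3 − T_b) = 16.0·(25.4 − T_b)
T_b = (81.2·8.3 − 16.0·25.4) / (81.2 − 16.0) = 267.56 / 65.2 = 4.104 °C ≈ 4.1 °C.

4.1 °C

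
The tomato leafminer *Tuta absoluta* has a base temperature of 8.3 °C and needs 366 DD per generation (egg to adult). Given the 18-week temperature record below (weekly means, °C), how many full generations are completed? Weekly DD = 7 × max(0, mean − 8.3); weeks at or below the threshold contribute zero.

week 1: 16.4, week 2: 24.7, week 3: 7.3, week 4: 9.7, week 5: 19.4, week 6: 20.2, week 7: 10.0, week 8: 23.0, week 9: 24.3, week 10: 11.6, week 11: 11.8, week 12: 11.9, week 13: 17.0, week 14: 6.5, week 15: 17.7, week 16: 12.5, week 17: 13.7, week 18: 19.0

2 generations

Weekly DD (7 × max(0, T̄ − 8.3)): 56.7, 114.8, 0.0, 9.8, 77.7, 83.3, 11.9, 102.9, 112.0, 23.1, 24.5, 25.2, 60.9, 0.0, 65.8, 29.4, 37.8, 74.9.
Season total = 910.7 DD.
Complete generations = ⌊910.7 / 366⌋ = 2.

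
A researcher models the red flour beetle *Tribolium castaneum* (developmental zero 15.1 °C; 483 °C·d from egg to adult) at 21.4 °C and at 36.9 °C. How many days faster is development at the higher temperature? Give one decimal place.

54.5 days

At 21.4 °C: 483 / (21.4 − 15.1) = 483 / 6.3 = 76.667 d.
At 36.9 °C: 483 / (36.9 − 15.1) = 483 / 21.8 = 22.156 d.
Difference = |76.667 − 22.156| = 54.511 ≈ 54.5 days.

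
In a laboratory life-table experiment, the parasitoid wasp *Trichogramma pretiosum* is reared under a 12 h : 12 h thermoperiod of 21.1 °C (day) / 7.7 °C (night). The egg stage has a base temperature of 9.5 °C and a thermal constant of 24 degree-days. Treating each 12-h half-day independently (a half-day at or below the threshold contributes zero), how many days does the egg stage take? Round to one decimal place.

Day half: max(0, 21.1 − 9.5) × 0.5 = 11.6 × 0.5 = 5.80 DD.
Night half: max(0, 7.7 − 9.5) × 0.5 = 0.0 × 0.5 = 0.00 DD.
Per 24 h: 5.80 DD/day.
Duration = 24 / 5.80 = 4.138 ≈ 4.1 days.

4.1 days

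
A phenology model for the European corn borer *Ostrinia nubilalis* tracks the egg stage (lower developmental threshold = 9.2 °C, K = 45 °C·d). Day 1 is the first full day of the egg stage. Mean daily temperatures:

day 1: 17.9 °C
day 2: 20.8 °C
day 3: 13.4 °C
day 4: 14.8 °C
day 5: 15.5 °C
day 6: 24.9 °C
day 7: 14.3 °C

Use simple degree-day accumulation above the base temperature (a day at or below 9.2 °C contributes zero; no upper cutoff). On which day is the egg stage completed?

day 6

Daily DD above 9.2 °C: 8.7, 11.6, 4.2, 5.6, 6.3, 15.7, 5.1.
Cumulative: 8.7, 20.3, 24.5, 30.1, 36.4, 52.1, 57.2.
The total first reaches 45 DD on day 6.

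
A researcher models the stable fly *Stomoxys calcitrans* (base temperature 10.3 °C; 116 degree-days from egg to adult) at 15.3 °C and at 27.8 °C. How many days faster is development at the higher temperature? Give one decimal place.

At 15.3 °C: 116 / (15.3 − 10.3) = 116 / 5.0 = 23.200 d.
At 27.8 °C: 116 / (27.8 − 10.3) = 116 / 17.5 = 6.629 d.
Difference = |23.200 − 6.629| = 16.571 ≈ 16.6 days.

16.6 days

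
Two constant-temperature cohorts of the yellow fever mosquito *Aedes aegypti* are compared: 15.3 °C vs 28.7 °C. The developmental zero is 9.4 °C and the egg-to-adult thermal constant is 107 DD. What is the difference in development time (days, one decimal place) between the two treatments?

12.6 days

At 15.3 °C: 107 / (15.3 − 9.4) = 107 / 5.9 = 18.136 d.
At 28.7 °C: 107 / (28.7 − 9.4) = 107 / 19.3 = 5.544 d.
Difference = |18.136 − 5.544| = 12.592 ≈ 12.6 days.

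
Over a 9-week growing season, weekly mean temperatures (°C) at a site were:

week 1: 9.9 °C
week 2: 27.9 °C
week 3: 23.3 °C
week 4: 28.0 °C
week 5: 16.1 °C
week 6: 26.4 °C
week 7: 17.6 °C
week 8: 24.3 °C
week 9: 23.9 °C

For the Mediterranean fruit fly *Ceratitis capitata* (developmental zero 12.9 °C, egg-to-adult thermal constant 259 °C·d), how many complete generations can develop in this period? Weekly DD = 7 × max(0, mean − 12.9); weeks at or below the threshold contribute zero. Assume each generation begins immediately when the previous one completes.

2 generations

Weekly DD (7 × max(0, T̄ − 12.9)): 0.0, 105.0, 72.8, 105.7, 22.4, 94.5, 32.9, 79.8, 77.0.
Season total = 590.1 DD.
Complete generations = ⌊590.1 / 259⌋ = 2.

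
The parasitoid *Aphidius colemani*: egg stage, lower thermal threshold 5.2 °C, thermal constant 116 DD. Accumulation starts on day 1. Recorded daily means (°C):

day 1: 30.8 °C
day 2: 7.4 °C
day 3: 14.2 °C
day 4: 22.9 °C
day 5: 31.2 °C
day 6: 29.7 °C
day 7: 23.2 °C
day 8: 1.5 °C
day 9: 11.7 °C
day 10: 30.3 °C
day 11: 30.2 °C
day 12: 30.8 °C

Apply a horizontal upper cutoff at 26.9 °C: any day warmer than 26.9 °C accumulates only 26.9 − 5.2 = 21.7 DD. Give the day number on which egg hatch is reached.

day 9

Daily DD above 5.2 °C (capped at 21.7): 21.7, 2.2, 9.0, 17.7, 21.7, 21.7, 18.0, 0.0, 6.5, 21.7, 21.7, 21.7.
Cumulative: 21.7, 23.9, 32.9, 50.6, 72.3, 94.0, 112.0, 112.0, 118.5, 140.2, 161.9, 183.6.
The total first reaches 116 DD on day 9.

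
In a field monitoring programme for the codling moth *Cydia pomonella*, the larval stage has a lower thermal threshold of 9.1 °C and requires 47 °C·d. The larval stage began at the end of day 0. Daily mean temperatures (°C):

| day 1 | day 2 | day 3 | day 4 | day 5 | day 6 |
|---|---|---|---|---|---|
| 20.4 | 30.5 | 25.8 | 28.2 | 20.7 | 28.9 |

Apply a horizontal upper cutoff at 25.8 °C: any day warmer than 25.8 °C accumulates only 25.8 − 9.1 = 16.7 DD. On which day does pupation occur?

Daily DD above 9.1 °C (capped at 16.7): 11.3, 16.7, 16.7, 16.7, 11.6, 16.7.
Cumulative: 11.3, 28.0, 44.7, 61.4, 73.0, 89.7.
The total first reaches 47 DD on day 4.

day 4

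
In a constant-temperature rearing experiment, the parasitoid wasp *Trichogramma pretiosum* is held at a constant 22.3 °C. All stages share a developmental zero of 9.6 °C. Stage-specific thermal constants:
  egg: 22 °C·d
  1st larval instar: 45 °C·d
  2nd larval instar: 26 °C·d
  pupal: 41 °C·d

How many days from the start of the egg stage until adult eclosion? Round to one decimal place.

10.6 days

Daily accumulation at 22.3 °C = 22.3 − 9.6 = 12.7 DD/day.
Total K = 22 + 45 + 26 + 41 = 134 DD.
Total duration = 134 / 12.7 = 10.551 ≈ 10.6 days.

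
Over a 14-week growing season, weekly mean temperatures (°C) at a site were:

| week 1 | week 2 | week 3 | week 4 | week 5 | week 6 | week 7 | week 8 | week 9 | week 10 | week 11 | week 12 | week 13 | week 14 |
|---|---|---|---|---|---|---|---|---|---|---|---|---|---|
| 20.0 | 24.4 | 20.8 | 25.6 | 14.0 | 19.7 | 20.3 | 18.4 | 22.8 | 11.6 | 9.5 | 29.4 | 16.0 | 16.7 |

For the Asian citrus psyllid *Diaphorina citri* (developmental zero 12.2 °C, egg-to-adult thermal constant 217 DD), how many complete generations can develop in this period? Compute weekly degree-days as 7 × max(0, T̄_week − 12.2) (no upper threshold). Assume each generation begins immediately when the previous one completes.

Weekly DD (7 × max(0, T̄ − 12.2)): 54.6, 85.4, 60.2, 93.8, 12.6, 52.5, 56.7, 43.4, 74.2, 0.0, 0.0, 120.4, 26.6, 31.5.
Season total = 711.9 DD.
Complete generations = ⌊711.9 / 217⌋ = 3.

3 generations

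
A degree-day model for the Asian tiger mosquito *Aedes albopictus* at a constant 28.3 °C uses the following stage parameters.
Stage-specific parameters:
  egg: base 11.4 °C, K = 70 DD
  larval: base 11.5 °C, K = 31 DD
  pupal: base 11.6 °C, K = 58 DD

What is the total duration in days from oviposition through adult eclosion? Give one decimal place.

9.5 days

egg: 70 / (28.3 − 11.4) = 70 / 16.9 = 4.142 d.
larval: 31 / (28.3 − 11.5) = 31 / 16.8 = 1.845 d.
pupal: 58 / (28.3 − 11.6) = 58 / 16.7 = 3.473 d.
Sum = 9.460 ≈ 9.5 days.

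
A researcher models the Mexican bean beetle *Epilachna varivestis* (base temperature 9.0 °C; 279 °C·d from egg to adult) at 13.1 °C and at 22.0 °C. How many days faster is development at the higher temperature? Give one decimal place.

At 13.1 °C: 279 / (13.1 − 9.0) = 279 / 4.1 = 68.049 d.
At 22.0 °C: 279 / (22.0 − 9.0) = 279 / 13.0 = 21.462 d.
Difference = |68.049 − 21.462| = 46.587 ≈ 46.6 days.

46.6 days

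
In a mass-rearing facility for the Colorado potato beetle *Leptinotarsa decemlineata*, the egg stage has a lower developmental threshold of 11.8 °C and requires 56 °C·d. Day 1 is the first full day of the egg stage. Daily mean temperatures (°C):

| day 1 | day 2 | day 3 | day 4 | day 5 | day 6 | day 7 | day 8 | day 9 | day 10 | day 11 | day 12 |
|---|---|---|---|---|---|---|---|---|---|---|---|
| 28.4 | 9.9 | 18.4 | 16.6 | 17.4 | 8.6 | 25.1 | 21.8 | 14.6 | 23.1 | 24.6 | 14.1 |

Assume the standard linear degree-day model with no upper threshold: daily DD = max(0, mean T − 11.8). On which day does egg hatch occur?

Daily DD above 11.8 °C: 16.6, 0.0, 6.6, 4.8, 5.6, 0.0, 13.3, 10.0, 2.8, 11.3, 12.8, 2.3.
Cumulative: 16.6, 16.6, 23.2, 28.0, 33.6, 33.6, 46.9, 56.9, 59.7, 71.0, 83.8, 86.1.
The total first reaches 56 DD on day 8.

day 8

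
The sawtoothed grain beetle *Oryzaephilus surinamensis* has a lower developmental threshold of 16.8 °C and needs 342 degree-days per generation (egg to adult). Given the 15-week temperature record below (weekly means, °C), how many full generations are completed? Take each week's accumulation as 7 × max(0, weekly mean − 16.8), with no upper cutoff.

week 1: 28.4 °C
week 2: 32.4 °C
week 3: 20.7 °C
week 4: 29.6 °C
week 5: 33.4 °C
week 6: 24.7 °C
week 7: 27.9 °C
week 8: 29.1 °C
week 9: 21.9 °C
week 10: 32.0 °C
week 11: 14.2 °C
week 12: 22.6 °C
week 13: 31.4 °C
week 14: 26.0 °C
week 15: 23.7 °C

3 generations

Weekly DD (7 × max(0, T̄ − 16.8)): 81.2, 109.2, 27.3, 89.6, 116.2, 55.3, 77.7, 86.1, 35.7, 106.4, 0.0, 40.6, 102.2, 64.4, 48.3.
Season total = 1040.2 DD.
Complete generations = ⌊1040.2 / 342⌋ = 3.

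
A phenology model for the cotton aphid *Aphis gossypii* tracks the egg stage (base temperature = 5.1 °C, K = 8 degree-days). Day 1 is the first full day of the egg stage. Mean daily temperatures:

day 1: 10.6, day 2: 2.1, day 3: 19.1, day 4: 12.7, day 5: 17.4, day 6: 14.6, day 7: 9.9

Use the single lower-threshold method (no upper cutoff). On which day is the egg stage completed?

day 3

Daily DD above 5.1 °C: 5.5, 0.0, 14.0, 7.6, 12.3, 9.5, 4.8.
Cumulative: 5.5, 5.5, 19.5, 27.1, 39.4, 48.9, 53.7.
The total first reaches 8 DD on day 3.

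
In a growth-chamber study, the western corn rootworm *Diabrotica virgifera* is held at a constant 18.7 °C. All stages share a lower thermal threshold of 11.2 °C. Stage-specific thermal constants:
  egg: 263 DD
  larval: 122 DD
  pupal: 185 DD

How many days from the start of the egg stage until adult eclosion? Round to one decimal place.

76.0 days

Daily accumulation at 18.7 °C = 18.7 − 11.2 = 7.5 DD/day.
Total K = 263 + 122 + 185 = 570 DD.
Total duration = 570 / 7.5 = 76.000 ≈ 76.0 days.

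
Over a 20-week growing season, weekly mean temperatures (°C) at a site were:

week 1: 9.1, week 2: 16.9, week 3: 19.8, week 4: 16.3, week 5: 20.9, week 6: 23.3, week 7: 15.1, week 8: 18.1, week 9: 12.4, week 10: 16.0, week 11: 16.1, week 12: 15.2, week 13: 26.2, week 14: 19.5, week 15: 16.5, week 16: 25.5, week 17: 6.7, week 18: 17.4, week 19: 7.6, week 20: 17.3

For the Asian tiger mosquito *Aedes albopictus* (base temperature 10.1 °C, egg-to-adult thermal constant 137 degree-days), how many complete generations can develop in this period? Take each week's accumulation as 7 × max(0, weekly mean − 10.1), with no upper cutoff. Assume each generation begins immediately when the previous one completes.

Weekly DD (7 × max(0, T̄ − 10.1)): 0.0, 47.6, 67.9, 43.4, 75.6, 92.4, 35.0, 56.0, 16.1, 41.3, 42.0, 35.7, 112.7, 65.8, 44.8, 107.8, 0.0, 51.1, 0.0, 50.4.
Season total = 985.6 DD.
Complete generations = ⌊985.6 / 137⌋ = 7.

7 generations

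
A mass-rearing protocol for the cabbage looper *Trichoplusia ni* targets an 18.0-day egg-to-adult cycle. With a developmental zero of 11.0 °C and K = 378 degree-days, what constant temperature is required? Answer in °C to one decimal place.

Required daily accumulation = 378 / 18.0 = 21.000 DD/day.
T = T_base + 21.000 = 11.0 + 21.000 = 32.000 ≈ 32.0 °C.

32.0 °C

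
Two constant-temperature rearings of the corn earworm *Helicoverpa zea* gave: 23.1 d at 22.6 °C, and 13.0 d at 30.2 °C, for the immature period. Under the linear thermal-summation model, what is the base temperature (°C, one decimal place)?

12.8 °C

Linear rate model ⇒ the product D·(T − T_b) is constant across temperatures.
23.1·(22.6 − T_b) = 13.0·(30.2 − T_b)
T_b = (23.1·22.6 − 13.0·30.2) / (23.1 − 13.0) = 129.46 / 10.1 = 12.818 °C ≈ 12.8 °C.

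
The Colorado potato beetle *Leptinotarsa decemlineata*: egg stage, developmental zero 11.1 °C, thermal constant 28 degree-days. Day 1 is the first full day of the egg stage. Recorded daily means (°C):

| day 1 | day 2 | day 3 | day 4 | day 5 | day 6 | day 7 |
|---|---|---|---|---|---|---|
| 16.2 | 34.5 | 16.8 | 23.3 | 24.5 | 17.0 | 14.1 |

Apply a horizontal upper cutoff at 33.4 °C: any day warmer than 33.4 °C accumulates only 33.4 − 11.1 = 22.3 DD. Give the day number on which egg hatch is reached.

Daily DD above 11.1 °C (capped at 22.3): 5.1, 22.3, 5.7, 12.2, 13.4, 5.9, 3.0.
Cumulative: 5.1, 27.4, 33.1, 45.3, 58.7, 64.6, 67.6.
The total first reaches 28 DD on day 3.

day 3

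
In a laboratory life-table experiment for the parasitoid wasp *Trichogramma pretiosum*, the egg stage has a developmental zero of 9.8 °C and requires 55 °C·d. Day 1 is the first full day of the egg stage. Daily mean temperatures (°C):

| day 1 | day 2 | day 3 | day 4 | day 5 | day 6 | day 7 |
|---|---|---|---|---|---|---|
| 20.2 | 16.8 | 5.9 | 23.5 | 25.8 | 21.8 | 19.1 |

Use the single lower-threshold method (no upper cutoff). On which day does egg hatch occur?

day 6

Daily DD above 9.8 °C: 10.4, 7.0, 0.0, 13.7, 16.0, 12.0, 9.3.
Cumulative: 10.4, 17.4, 17.4, 31.1, 47.1, 59.1, 68.4.
The total first reaches 55 DD on day 6.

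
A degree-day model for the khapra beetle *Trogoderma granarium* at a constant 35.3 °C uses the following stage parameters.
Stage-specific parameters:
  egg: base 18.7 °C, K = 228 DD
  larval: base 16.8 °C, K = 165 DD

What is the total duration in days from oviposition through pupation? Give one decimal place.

22.7 days

egg: 228 / (35.3 − 18.7) = 228 / 16.6 = 13.735 d.
larval: 165 / (35.3 − 16.8) = 165 / 18.5 = 8.919 d.
Sum = 22.654 ≈ 22.7 days.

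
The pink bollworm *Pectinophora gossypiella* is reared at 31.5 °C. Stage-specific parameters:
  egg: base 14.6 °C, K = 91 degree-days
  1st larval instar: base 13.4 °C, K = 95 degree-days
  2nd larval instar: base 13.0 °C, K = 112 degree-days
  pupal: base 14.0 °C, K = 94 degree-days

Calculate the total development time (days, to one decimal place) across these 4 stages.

egg: 91 / (31.5 − 14.6) = 91 / 16.9 = 5.385 d.
1st larval instar: 95 / (31.5 − 13.4) = 95 / 18.1 = 5.249 d.
2nd larval instar: 112 / (31.5 − 13.0) = 112 / 18.5 = 6.054 d.
pupal: 94 / (31.5 − 14.0) = 94 / 17.5 = 5.371 d.
Sum = 22.059 ≈ 22.1 days.

22.1 days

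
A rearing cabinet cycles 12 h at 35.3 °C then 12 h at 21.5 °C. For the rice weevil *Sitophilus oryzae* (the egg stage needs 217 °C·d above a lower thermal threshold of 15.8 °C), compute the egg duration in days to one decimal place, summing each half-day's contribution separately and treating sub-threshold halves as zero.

17.2 days

Day half: max(0, 35.3 − 15.8) × 0.5 = 19.5 × 0.5 = 9.75 DD.
Night half: max(0, 21.5 − 15.8) × 0.5 = 5.7 × 0.5 = 2.85 DD.
Per 24 h: 12.60 DD/day.
Duration = 217 / 12.60 = 17.222 ≈ 17.2 days.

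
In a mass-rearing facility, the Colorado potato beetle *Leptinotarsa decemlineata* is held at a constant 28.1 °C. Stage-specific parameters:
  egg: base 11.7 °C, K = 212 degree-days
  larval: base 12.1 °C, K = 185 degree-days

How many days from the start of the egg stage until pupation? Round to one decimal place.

egg: 212 / (28.1 − 11.7) = 212 / 16.4 = 12.927 d.
larval: 185 / (28.1 − 12.1) = 185 / 16.0 = 11.562 d.
Sum = 24.489 ≈ 24.5 days.

24.5 days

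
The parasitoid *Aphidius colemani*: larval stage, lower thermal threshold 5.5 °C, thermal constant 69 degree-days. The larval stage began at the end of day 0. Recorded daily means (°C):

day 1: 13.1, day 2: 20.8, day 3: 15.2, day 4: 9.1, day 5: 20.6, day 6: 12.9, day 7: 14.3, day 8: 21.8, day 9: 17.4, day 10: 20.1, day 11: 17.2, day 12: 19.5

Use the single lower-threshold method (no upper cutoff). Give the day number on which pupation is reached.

day 8

Daily DD above 5.5 °C: 7.6, 15.3, 9.7, 3.6, 15.1, 7.4, 8.8, 16.3, 11.9, 14.6, 11.7, 14.0.
Cumulative: 7.6, 22.9, 32.6, 36.2, 51.3, 58.7, 67.5, 83.8, 95.7, 110.3, 122.0, 136.0.
The total first reaches 69 DD on day 8.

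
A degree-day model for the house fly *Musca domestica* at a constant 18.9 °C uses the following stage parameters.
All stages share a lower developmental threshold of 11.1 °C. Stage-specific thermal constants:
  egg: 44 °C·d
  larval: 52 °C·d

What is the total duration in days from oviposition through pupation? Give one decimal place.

12.3 days

Daily accumulation at 18.9 °C = 18.9 − 11.1 = 7.8 DD/day.
Total K = 44 + 52 = 96 DD.
Total duration = 96 / 7.8 = 12.308 ≈ 12.3 days.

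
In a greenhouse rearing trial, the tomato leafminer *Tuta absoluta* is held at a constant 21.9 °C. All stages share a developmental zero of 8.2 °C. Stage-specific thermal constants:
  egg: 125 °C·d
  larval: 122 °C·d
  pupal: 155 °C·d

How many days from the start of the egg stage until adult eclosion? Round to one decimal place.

29.3 days

Daily accumulation at 21.9 °C = 21.9 − 8.2 = 13.7 DD/day.
Total K = 125 + 122 + 155 = 402 DD.
Total duration = 402 / 13.7 = 29.343 ≈ 29.3 days.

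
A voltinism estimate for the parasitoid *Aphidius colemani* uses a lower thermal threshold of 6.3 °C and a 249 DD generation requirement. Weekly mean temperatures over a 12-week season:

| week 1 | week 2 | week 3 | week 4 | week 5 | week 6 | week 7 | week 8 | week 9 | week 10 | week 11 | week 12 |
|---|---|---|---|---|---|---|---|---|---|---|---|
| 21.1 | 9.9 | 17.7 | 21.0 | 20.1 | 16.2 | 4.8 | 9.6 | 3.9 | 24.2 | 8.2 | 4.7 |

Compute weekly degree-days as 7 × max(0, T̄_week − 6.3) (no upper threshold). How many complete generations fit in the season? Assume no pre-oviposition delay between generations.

Weekly DD (7 × max(0, T̄ − 6.3)): 103.6, 25.2, 79.8, 102.9, 96.6, 69.3, 0.0, 23.1, 0.0, 125.3, 13.3, 0.0.
Season total = 639.1 DD.
Complete generations = ⌊639.1 / 249⌋ = 2.

2 generations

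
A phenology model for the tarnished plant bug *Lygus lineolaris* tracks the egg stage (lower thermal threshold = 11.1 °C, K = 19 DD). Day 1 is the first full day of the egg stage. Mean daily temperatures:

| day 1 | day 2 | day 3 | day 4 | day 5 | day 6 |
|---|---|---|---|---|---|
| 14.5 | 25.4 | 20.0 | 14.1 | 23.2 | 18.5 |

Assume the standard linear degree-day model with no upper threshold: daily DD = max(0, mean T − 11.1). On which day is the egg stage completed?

Daily DD above 11.1 °C: 3.4, 14.3, 8.9, 3.0, 12.1, 7.4.
Cumulative: 3.4, 17.7, 26.6, 29.6, 41.7, 49.1.
The total first reaches 19 DD on day 3.

day 3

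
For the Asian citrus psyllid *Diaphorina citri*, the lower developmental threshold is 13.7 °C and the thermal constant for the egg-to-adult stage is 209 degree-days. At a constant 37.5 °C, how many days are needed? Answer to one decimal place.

Daily accumulation = 37.5 − 13.7 = 23.8 DD/day.
Duration = 209 / 23.8 = 8.782 ≈ 8.8 days.

8.8 days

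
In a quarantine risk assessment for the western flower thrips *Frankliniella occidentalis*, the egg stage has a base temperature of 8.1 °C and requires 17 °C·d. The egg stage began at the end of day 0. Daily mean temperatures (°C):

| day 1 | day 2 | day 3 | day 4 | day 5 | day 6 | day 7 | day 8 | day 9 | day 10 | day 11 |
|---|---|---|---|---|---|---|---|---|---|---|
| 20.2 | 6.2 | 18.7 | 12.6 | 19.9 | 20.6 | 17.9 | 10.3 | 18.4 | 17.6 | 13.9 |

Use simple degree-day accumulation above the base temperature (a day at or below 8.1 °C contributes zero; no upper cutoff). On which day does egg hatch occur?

day 3

Daily DD above 8.1 °C: 12.1, 0.0, 10.6, 4.5, 11.8, 12.5, 9.8, 2.2, 10.3, 9.5, 5.8.
Cumulative: 12.1, 12.1, 22.7, 27.2, 39.0, 51.5, 61.3, 63.5, 73.8, 83.3, 89.1.
The total first reaches 17 DD on day 3.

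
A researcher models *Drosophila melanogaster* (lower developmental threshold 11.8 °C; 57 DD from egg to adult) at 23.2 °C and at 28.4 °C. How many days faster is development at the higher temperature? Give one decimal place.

At 23.2 °C: 57 / (23.2 − 11.8) = 57 / 11.4 = 5.000 d.
At 28.4 °C: 57 / (28.4 − 11.8) = 57 / 16.6 = 3.434 d.
Difference = |5.000 − 3.434| = 1.566 ≈ 1.6 days.

1.6 days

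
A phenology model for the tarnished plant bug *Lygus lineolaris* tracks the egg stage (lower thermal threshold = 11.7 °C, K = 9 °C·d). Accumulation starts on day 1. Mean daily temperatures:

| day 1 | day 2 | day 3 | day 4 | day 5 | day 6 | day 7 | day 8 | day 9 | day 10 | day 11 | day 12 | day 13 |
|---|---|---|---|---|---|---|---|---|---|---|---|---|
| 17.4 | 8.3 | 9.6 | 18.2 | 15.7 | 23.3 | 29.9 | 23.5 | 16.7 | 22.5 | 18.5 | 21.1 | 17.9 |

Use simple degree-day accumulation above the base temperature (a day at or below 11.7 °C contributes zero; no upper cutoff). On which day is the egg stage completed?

Daily DD above 11.7 °C: 5.7, 0.0, 0.0, 6.5, 4.0, 11.6, 18.2, 11.8, 5.0, 10.8, 6.8, 9.4, 6.2.
Cumulative: 5.7, 5.7, 5.7, 12.2, 16.2, 27.8, 46.0, 57.8, 62.8, 73.6, 80.4, 89.8, 96.0.
The total first reaches 9 DD on day 4.

day 4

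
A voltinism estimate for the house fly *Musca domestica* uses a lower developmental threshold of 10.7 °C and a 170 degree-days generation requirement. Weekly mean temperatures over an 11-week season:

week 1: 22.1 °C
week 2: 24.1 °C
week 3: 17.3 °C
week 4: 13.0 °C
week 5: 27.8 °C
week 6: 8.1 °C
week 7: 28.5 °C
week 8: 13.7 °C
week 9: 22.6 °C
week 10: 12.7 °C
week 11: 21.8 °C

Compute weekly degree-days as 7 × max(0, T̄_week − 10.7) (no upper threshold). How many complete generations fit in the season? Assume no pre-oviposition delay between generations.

3 generations

Weekly DD (7 × max(0, T̄ − 10.7)): 79.8, 93.8, 46.2, 16.1, 119.7, 0.0, 124.6, 21.0, 83.3, 14.0, 77.7.
Season total = 676.2 DD.
Complete generations = ⌊676.2 / 170⌋ = 3.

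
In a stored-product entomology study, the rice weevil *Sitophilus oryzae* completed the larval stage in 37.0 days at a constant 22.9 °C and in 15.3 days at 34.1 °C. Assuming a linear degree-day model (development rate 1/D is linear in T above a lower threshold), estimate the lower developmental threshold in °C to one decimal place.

15.0 °C

Equal thermal constants: D₁(T₁ − T_b) = D₂(T₂ − T_b).
37.0·(22.9 − T_b) = 15.3·(34.1 − T_b)
T_b = (37.0·22.9 − 15.3·34.1) / (37.0 − 15.3) = 325.57 / 21.7 = 15.003 °C ≈ 15.0 °C.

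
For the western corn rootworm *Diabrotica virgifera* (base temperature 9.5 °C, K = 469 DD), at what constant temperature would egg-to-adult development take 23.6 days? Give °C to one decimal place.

Required daily accumulation = 469 / 23.6 = 19.873 DD/day.
T = T_base + 19.873 = 9.5 + 19.873 = 29.373 ≈ 29.4 °C.

29.4 °C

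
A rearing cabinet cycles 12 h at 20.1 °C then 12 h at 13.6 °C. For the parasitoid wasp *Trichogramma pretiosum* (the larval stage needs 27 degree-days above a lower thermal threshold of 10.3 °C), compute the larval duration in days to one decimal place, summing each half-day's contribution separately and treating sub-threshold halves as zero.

4.1 days

Day half: max(0, 20.1 − 10.3) × 0.5 = 9.8 × 0.5 = 4.90 DD.
Night half: max(0, 13.6 − 10.3) × 0.5 = 3.3 × 0.5 = 1.65 DD.
Per 24 h: 6.55 DD/day.
Duration = 27 / 6.55 = 4.122 ≈ 4.1 days.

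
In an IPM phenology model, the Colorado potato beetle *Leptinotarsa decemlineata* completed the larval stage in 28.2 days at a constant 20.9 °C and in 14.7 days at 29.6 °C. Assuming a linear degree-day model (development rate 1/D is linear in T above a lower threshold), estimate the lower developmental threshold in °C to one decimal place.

Linear rate model ⇒ the product D·(T − T_b) is constant across temperatures.
28.2·(20.9 − T_b) = 14.7·(29.6 − T_b)
T_b = (28.2·20.9 − 14.7·29.6) / (28.2 − 14.7) = 154.26 / 13.5 = 11.427 °C ≈ 11.4 °C.

11.4 °C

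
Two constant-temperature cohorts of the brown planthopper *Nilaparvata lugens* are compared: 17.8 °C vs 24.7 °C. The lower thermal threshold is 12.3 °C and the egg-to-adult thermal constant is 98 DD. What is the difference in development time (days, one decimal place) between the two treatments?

At 17.8 °C: 98 / (17.8 − 12.3) = 98 / 5.5 = 17.818 d.
At 24.7 °C: 98 / (24.7 − 12.3) = 98 / 12.4 = 7.903 d.
Difference = |17.818 − 7.903| = 9.915 ≈ 9.9 days.

9.9 days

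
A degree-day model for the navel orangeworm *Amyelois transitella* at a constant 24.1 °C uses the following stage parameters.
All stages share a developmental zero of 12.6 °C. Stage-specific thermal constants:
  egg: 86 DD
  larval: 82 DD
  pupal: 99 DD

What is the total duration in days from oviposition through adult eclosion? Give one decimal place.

Daily accumulation at 24.1 °C = 24.1 − 12.6 = 11.5 DD/day.
Total K = 86 + 82 + 99 = 267 DD.
Total duration = 267 / 11.5 = 23.217 ≈ 23.2 days.

23.2 days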